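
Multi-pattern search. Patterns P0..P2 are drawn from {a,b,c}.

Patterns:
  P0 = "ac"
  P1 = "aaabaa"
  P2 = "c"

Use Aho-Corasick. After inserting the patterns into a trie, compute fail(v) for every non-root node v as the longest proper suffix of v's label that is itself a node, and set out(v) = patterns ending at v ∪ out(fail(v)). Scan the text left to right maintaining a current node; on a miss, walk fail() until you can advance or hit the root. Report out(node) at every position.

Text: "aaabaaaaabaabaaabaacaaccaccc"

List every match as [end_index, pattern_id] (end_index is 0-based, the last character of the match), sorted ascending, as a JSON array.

Build:
Trie (insert patterns):
  0='ε' goto a→1 c→8
  1='a' goto a→3 c→2
  2='ac' goto ·  [P0 ends]
  3='aa' goto a→4
  4='aaa' goto b→5
  5='aaab' goto a→6
  6='aaaba' goto a→7
  7='aaabaa' goto ·  [P1 ends]
  8='c' goto ·  [P2 ends]

BFS fail/out derivation:
  fail(1) 'a': from fail(0)=0 chase 'a': 0 ⇒ 0;  out=∅∪out(0)=∅
  fail(8) 'c': from fail(0)=0 chase 'c': 0 ⇒ 0;  out={2}∪out(0)={2}
  fail(2) 'ac': from fail(1)=0 chase 'c': 0 ⇒ 8;  out={0}∪out(8)={0,2}
  fail(3) 'aa': from fail(1)=0 chase 'a': 0 ⇒ 1;  out=∅∪out(1)=∅
  fail(4) 'aaa': from fail(3)=1 chase 'a': 1 ⇒ 3;  out=∅∪out(3)=∅
  fail(5) 'aaab': from fail(4)=3 chase 'b': 3→1→0 ⇒ 0;  out=∅∪out(0)=∅
  fail(6) 'aaaba': from fail(5)=0 chase 'a': 0 ⇒ 1;  out=∅∪out(1)=∅
  fail(7) 'aaabaa': from fail(6)=1 chase 'a': 1 ⇒ 3;  out={1}∪out(3)={1}

Scan:
pos 0 'a': at 1
pos 1 'a': at 3
pos 2 'a': at 4
pos 3 'b': at 5
pos 4 'a': at 6
pos 5 'a': at 7  emit P1@[0:5]
pos 6 'a': at 4 (via fail)
pos 7 'a': at 4 (via fail)
pos 8 'a': at 4 (via fail)
pos 9 'b': at 5
pos 10 'a': at 6
pos 11 'a': at 7  emit P1@[6:11]
pos 12 'b': at 0 (via fail)
pos 13 'a': at 1
pos 14 'a': at 3
pos 15 'a': at 4
pos 16 'b': at 5
pos 17 'a': at 6
pos 18 'a': at 7  emit P1@[13:18]
pos 19 'c': at 2 (via fail)  emit P0@[18:19],P2@[19:19]
pos 20 'a': at 1 (via fail)
pos 21 'a': at 3
pos 22 'c': at 2 (via fail)  emit P0@[21:22],P2@[22:22]
pos 23 'c': at 8 (via fail)  emit P2@[23:23]
pos 24 'a': at 1 (via fail)
pos 25 'c': at 2  emit P0@[24:25],P2@[25:25]
pos 26 'c': at 8 (via fail)  emit P2@[26:26]
pos 27 'c': at 8 (via fail)  emit P2@[27:27]

Matches: [[5,1],[11,1],[18,1],[19,0],[19,2],[22,0],[22,2],[23,2],[25,0],[25,2],[26,2],[27,2]]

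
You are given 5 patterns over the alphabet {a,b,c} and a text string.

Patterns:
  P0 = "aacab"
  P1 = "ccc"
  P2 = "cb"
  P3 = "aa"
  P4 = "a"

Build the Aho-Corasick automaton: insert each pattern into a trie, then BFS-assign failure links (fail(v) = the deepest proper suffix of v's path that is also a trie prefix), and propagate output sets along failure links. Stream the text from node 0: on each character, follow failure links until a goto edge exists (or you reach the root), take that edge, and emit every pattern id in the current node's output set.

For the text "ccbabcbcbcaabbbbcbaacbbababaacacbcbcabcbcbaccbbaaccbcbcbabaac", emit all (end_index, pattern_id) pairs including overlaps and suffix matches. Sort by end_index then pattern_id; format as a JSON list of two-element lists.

Build:
Trie nodes:
  n0 'ε': a→1 c→6
  n1 'a': a→2  [P4 ends]
  n2 'aa': c→3  [P3 ends]
  n3 'aac': a→4
  n4 'aaca': b→5
  n5 'aacab': ·  [P0 ends]
  n6 'c': b→9 c→7
  n7 'cc': c→8
  n8 'ccc': ·  [P1 ends]
  n9 'cb': ·  [P2 ends]

Failure links (BFS by depth):
  n1('a'): parent n0 fail=0; on 'a' 0 → fail=0;  out {4}∪∅={4}
  n6('c'): parent n0 fail=0; on 'c' 0 → fail=0;  out ∅∪∅=∅
  n2('aa'): parent n1 fail=0; on 'a' 0 → fail=1;  out {3}∪{4}={3,4}
  n7('cc'): parent n6 fail=0; on 'c' 0 → fail=6;  out ∅∪∅=∅
  n9('cb'): parent n6 fail=0; on 'b' 0 → fail=0;  out {2}∪∅={2}
  n3('aac'): parent n2 fail=1; on 'c' 1→0 → fail=6;  out ∅∪∅=∅
  n8('ccc'): parent n7 fail=6; on 'c' 6 → fail=7;  out {1}∪∅={1}
  n4('aaca'): parent n3 fail=6; on 'a' 6→0 → fail=1;  out ∅∪{4}={4}
  n5('aacab'): parent n4 fail=1; on 'b' 1→0 → fail=0;  out {0}∪∅={0}

Run:
pos 0 'c': at 6
pos 1 'c': at 7
pos 2 'b': at 9 (via fail)  emit P2@[1:2]
pos 3 'a': at 1 (via fail)  emit P4@[3:3]
pos 4 'b': at 0 (via fail)
pos 5 'c': at 6
pos 6 'b': at 9  emit P2@[5:6]
pos 7 'c': at 6 (via fail)
pos 8 'b': at 9  emit P2@[7:8]
pos 9 'c': at 6 (via fail)
pos 10 'a': at 1 (via fail)  emit P4@[10:10]
pos 11 'a': at 2  emit P3@[10:11],P4@[11:11]
pos 12 'b': at 0 (via fail)
pos 13 'b': at 0
pos 14 'b': at 0
pos 15 'b': at 0
pos 16 'c': at 6
pos 17 'b': at 9  emit P2@[16:17]
pos 18 'a': at 1 (via fail)  emit P4@[18:18]
pos 19 'a': at 2  emit P3@[18:19],P4@[19:19]
pos 20 'c': at 3
pos 21 'b': at 9 (via fail)  emit P2@[20:21]
pos 22 'b': at 0 (via fail)
pos 23 'a': at 1  emit P4@[23:23]
pos 24 'b': at 0 (via fail)
pos 25 'a': at 1  emit P4@[25:25]
pos 26 'b': at 0 (via fail)
pos 27 'a': at 1  emit P4@[27:27]
pos 28 'a': at 2  emit P3@[27:28],P4@[28:28]
pos 29 'c': at 3
pos 30 'a': at 4  emit P4@[30:30]
pos 31 'c': at 6 (via fail)
pos 32 'b': at 9  emit P2@[31:32]
pos 33 'c': at 6 (via fail)
pos 34 'b': at 9  emit P2@[33:34]
pos 35 'c': at 6 (via fail)
pos 36 'a': at 1 (via fail)  emit P4@[36:36]
pos 37 'b': at 0 (via fail)
pos 38 'c': at 6
pos 39 'b': at 9  emit P2@[38:39]
pos 40 'c': at 6 (via fail)
pos 41 'b': at 9  emit P2@[40:41]
pos 42 'a': at 1 (via fail)  emit P4@[42:42]
pos 43 'c': at 6 (via fail)
pos 44 'c': at 7
pos 45 'b': at 9 (via fail)  emit P2@[44:45]
pos 46 'b': at 0 (via fail)
pos 47 'a': at 1  emit P4@[47:47]
pos 48 'a': at 2  emit P3@[47:48],P4@[48:48]
pos 49 'c': at 3
pos 50 'c': at 7 (via fail)
pos 51 'b': at 9 (via fail)  emit P2@[50:51]
pos 52 'c': at 6 (via fail)
pos 53 'b': at 9  emit P2@[52:53]
pos 54 'c': at 6 (via fail)
pos 55 'b': at 9  emit P2@[54:55]
pos 56 'a': at 1 (via fail)  emit P4@[56:56]
pos 57 'b': at 0 (via fail)
pos 58 'a': at 1  emit P4@[58:58]
pos 59 'a': at 2  emit P3@[58:59],P4@[59:59]
pos 60 'c': at 3

All matches (sorted): [[2,2],[3,4],[6,2],[8,2],[10,4],[11,3],[11,4],[17,2],[18,4],[19,3],[19,4],[21,2],[23,4],[25,4],[27,4],[28,3],[28,4],[30,4],[32,2],[34,2],[36,4],[39,2],[41,2],[42,4],[45,2],[47,4],[48,3],[48,4],[51,2],[53,2],[55,2],[56,4],[58,4],[59,3],[59,4]]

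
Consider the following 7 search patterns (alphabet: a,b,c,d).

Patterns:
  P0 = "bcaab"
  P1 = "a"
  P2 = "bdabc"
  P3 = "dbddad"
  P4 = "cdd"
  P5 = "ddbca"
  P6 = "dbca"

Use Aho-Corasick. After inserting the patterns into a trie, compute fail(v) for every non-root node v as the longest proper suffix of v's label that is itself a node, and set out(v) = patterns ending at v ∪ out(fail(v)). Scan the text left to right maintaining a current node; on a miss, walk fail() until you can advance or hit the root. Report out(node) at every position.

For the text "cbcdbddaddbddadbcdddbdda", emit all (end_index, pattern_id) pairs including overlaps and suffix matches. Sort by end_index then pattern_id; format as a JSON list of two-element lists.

Build:
Trie (insert patterns):
  n0 'ε': a→6 b→1 c→17 d→11
  n1 'b': c→2 d→7
  n2 'bc': a→3
  n3 'bca': a→4
  n4 'bcaa': b→5
  n5 'bcaab': ·  [P0 ends]
  n6 'a': ·  [P1 ends]
  n7 'bd': a→8
  n8 'bda': b→9
  n9 'bdab': c→10
  n10 'bdabc': ·  [P2 ends]
  n11 'd': b→12 d→20
  n12 'db': c→24 d→13
  n13 'dbd': d→14
  n14 'dbdd': a→15
  n15 'dbdda': d→16
  n16 'dbddad': ·  [P3 ends]
  n17 'c': d→18
  n18 'cd': d→19
  n19 'cdd': ·  [P4 ends]
  n20 'dd': b→21
  n21 'ddb': c→22
  n22 'ddbc': a→23
  n23 'ddbca': ·  [P5 ends]
  n24 'dbc': a→25
  n25 'dbca': ·  [P6 ends]

Failure links (BFS by depth):
  n1('b'): parent n0 fail=0; on 'b' 0 → fail=0;  out ∅∪∅=∅
  n6('a'): parent n0 fail=0; on 'a' 0 → fail=0;  out {1}∪∅={1}
  n11('d'): parent n0 fail=0; on 'd' 0 → fail=0;  out ∅∪∅=∅
  n17('c'): parent n0 fail=0; on 'c' 0 → fail=0;  out ∅∪∅=∅
  n2('bc'): parent n1 fail=0; on 'c' 0 → fail=17;  out ∅∪∅=∅
  n7('bd'): parent n1 fail=0; on 'd' 0 → fail=11;  out ∅∪∅=∅
  n12('db'): parent n11 fail=0; on 'b' 0 → fail=1;  out ∅∪∅=∅
  n18('cd'): parent n17 fail=0; on 'd' 0 → fail=11;  out ∅∪∅=∅
  n20('dd'): parent n11 fail=0; on 'd' 0 → fail=11;  out ∅∪∅=∅
  n3('bca'): parent n2 fail=17; on 'a' 17→0 → fail=6;  out ∅∪{1}={1}
  n8('bda'): parent n7 fail=11; on 'a' 11→0 → fail=6;  out ∅∪{1}={1}
  n13('dbd'): parent n12 fail=1; on 'd' 1 → fail=7;  out ∅∪∅=∅
  n19('cdd'): parent n18 fail=11; on 'd' 11 → fail=20;  out {4}∪∅={4}
  n21('ddb'): parent n20 fail=11; on 'b' 11 → fail=12;  out ∅∪∅=∅
  n24('dbc'): parent n12 fail=1; on 'c' 1 → fail=2;  out ∅∪∅=∅
  n4('bcaa'): parent n3 fail=6; on 'a' 6→0 → fail=6;  out ∅∪{1}={1}
  n9('bdab'): parent n8 fail=6; on 'b' 6→0 → fail=1;  out ∅∪∅=∅
  n14('dbdd'): parent n13 fail=7; on 'd' 7→11 → fail=20;  out ∅∪∅=∅
  n22('ddbc'): parent n21 fail=12; on 'c' 12 → fail=24;  out ∅∪∅=∅
  n25('dbca'): parent n24 fail=2; on 'a' 2 → fail=3;  out {6}∪{1}={1,6}
  n5('bcaab'): parent n4 fail=6; on 'b' 6→0 → fail=1;  out {0}∪∅={0}
  n10('bdabc'): parent n9 fail=1; on 'c' 1 → fail=2;  out {2}∪∅={2}
  n15('dbdda'): parent n14 fail=20; on 'a' 20→11→0 → fail=6;  out ∅∪{1}={1}
  n23('ddbca'): parent n22 fail=24; on 'a' 24 → fail=25;  out {5}∪{1,6}={1,5,6}
  n16('dbddad'): parent n15 fail=6; on 'd' 6→0 → fail=11;  out {3}∪∅={3}

Text stream:
[0] read 'c'  n0⇒n17
[1] read 'b'  n17⇒n1 ·f
[2] read 'c'  n1⇒n2
[3] read 'd'  n2⇒n18 ·f
[4] read 'b'  n18⇒n12 ·f
[5] read 'd'  n12⇒n13
[6] read 'd'  n13⇒n14
[7] read 'a'  n14⇒n15  ** P1@[7:7]
[8] read 'd'  n15⇒n16  ** P3@[3:8]
[9] read 'd'  n16⇒n20 ·f
[10] read 'b'  n20⇒n21
[11] read 'd'  n21⇒n13 ·f
[12] read 'd'  n13⇒n14
[13] read 'a'  n14⇒n15  ** P1@[13:13]
[14] read 'd'  n15⇒n16  ** P3@[9:14]
[15] read 'b'  n16⇒n12 ·f
[16] read 'c'  n12⇒n24
[17] read 'd'  n24⇒n18 ·f
[18] read 'd'  n18⇒n19  ** P4@[16:18]
[19] read 'd'  n19⇒n20 ·f
[20] read 'b'  n20⇒n21
[21] read 'd'  n21⇒n13 ·f
[22] read 'd'  n13⇒n14
[23] read 'a'  n14⇒n15  ** P1@[23:23]

Result: [[7,1],[8,3],[13,1],[14,3],[18,4],[23,1]]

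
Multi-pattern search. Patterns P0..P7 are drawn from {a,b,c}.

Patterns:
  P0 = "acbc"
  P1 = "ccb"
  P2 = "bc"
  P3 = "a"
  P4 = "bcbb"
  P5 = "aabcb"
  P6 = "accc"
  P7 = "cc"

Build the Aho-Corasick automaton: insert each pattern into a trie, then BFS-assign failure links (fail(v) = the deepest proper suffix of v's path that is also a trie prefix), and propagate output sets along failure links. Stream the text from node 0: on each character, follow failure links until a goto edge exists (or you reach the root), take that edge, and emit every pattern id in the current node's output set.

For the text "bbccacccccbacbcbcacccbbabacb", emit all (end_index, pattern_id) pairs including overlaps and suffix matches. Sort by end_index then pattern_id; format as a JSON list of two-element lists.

Build automaton:
Trie (insert patterns):
  0='ε' goto a→1 b→8 c→5
  1='a' goto a→12 c→2  [P3 ends]
  2='ac' goto b→3 c→16
  3='acb' goto c→4
  4='acbc' goto ·  [P0 ends]
  5='c' goto c→6
  6='cc' goto b→7  [P7 ends]
  7='ccb' goto ·  [P1 ends]
  8='b' goto c→9
  9='bc' goto b→10  [P2 ends]
  10='bcb' goto b→11
  11='bcbb' goto ·  [P4 ends]
  12='aa' goto b→13
  13='aab' goto c→14
  14='aabc' goto b→15
  15='aabcb' goto ·  [P5 ends]
  16='acc' goto c→17
  17='accc' goto ·  [P6 ends]

BFS fail/out derivation:
  fail(1) 'a': from fail(0)=0 chase 'a': 0 ⇒ 0;  out={3}∪out(0)={3}
  fail(5) 'c': from fail(0)=0 chase 'c': 0 ⇒ 0;  out=∅∪out(0)=∅
  fail(8) 'b': from fail(0)=0 chase 'b': 0 ⇒ 0;  out=∅∪out(0)=∅
  fail(2) 'ac': from fail(1)=0 chase 'c': 0 ⇒ 5;  out=∅∪out(5)=∅
  fail(6) 'cc': from fail(5)=0 chase 'c': 0 ⇒ 5;  out={7}∪out(5)={7}
  fail(9) 'bc': from fail(8)=0 chase 'c': 0 ⇒ 5;  out={2}∪out(5)={2}
  fail(12) 'aa': from fail(1)=0 chase 'a': 0 ⇒ 1;  out=∅∪out(1)={3}
  fail(3) 'acb': from fail(2)=5 chase 'b': 5→0 ⇒ 8;  out=∅∪out(8)=∅
  fail(7) 'ccb': from fail(6)=5 chase 'b': 5→0 ⇒ 8;  out={1}∪out(8)={1}
  fail(10) 'bcb': from fail(9)=5 chase 'b': 5→0 ⇒ 8;  out=∅∪out(8)=∅
  fail(13) 'aab': from fail(12)=1 chase 'b': 1→0 ⇒ 8;  out=∅∪out(8)=∅
  fail(16) 'acc': from fail(2)=5 chase 'c': 5 ⇒ 6;  out=∅∪out(6)={7}
  fail(4) 'acbc': from fail(3)=8 chase 'c': 8 ⇒ 9;  out={0}∪out(9)={0,2}
  fail(11) 'bcbb': from fail(10)=8 chase 'b': 8→0 ⇒ 8;  out={4}∪out(8)={4}
  fail(14) 'aabc': from fail(13)=8 chase 'c': 8 ⇒ 9;  out=∅∪out(9)={2}
  fail(17) 'accc': from fail(16)=6 chase 'c': 6→5 ⇒ 6;  out={6}∪out(6)={6,7}
  fail(15) 'aabcb': from fail(14)=9 chase 'b': 9 ⇒ 10;  out={5}∪out(10)={5}

Run:
[0] read 'b'  n0⇒n8
[1] read 'b'  n8⇒n8 (via fail)
[2] read 'c'  n8⇒n9  ** P2@[1:2]
[3] read 'c'  n9⇒n6 (via fail)  ** P7@[2:3]
[4] read 'a'  n6⇒n1 (via fail)  ** P3@[4:4]
[5] read 'c'  n1⇒n2
[6] read 'c'  n2⇒n16  ** P7@[5:6]
[7] read 'c'  n16⇒n17  ** P6@[4:7],P7@[6:7]
[8] read 'c'  n17⇒n6 (via fail)  ** P7@[7:8]
[9] read 'c'  n6⇒n6 (via fail)  ** P7@[8:9]
[10] read 'b'  n6⇒n7  ** P1@[8:10]
[11] read 'a'  n7⇒n1 (via fail)  ** P3@[11:11]
[12] read 'c'  n1⇒n2
[13] read 'b'  n2⇒n3
[14] read 'c'  n3⇒n4  ** P0@[11:14],P2@[13:14]
[15] read 'b'  n4⇒n10 (via fail)
[16] read 'c'  n10⇒n9 (via fail)  ** P2@[15:16]
[17] read 'a'  n9⇒n1 (via fail)  ** P3@[17:17]
[18] read 'c'  n1⇒n2
[19] read 'c'  n2⇒n16  ** P7@[18:19]
[20] read 'c'  n16⇒n17  ** P6@[17:20],P7@[19:20]
[21] read 'b'  n17⇒n7 (via fail)  ** P1@[19:21]
[22] read 'b'  n7⇒n8 (via fail)
[23] read 'a'  n8⇒n1 (via fail)  ** P3@[23:23]
[24] read 'b'  n1⇒n8 (via fail)
[25] read 'a'  n8⇒n1 (via fail)  ** P3@[25:25]
[26] read 'c'  n1⇒n2
[27] read 'b'  n2⇒n3

Matches: [[2,2],[3,7],[4,3],[6,7],[7,6],[7,7],[8,7],[9,7],[10,1],[11,3],[14,0],[14,2],[16,2],[17,3],[19,7],[20,6],[20,7],[21,1],[23,3],[25,3]]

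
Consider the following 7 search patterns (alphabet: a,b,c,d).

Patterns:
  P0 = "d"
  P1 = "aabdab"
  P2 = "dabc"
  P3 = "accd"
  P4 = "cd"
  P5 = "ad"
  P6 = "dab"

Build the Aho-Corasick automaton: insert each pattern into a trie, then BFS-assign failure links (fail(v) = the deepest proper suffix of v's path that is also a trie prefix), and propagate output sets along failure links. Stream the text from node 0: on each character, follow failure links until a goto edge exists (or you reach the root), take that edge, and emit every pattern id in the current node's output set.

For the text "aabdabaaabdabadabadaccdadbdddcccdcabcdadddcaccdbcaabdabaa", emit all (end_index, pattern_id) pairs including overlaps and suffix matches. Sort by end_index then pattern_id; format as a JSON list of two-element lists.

Build automaton:
Trie nodes:
  n0 'ε': a→2 c→14 d→1
  n1 'd': a→8  ←P0
  n2 'a': a→3 c→11 d→16
  n3 'aa': b→4
  n4 'aab': d→5
  n5 'aabd': a→6
  n6 'aabda': b→7
  n7 'aabdab': ·  ←P1
  n8 'da': b→9
  n9 'dab': c→10  ←P6
  n10 'dabc': ·  ←P2
  n11 'ac': c→12
  n12 'acc': d→13
  n13 'accd': ·  ←P3
  n14 'c': d→15
  n15 'cd': ·  ←P4
  n16 'ad': ·  ←P5

Failure links (BFS by depth):
  n1('d'): parent n0 fail=0; on 'd' 0 → fail=0;  out {0}∪∅={0}
  n2('a'): parent n0 fail=0; on 'a' 0 → fail=0;  out ∅∪∅=∅
  n14('c'): parent n0 fail=0; on 'c' 0 → fail=0;  out ∅∪∅=∅
  n3('aa'): parent n2 fail=0; on 'a' 0 → fail=2;  out ∅∪∅=∅
  n8('da'): parent n1 fail=0; on 'a' 0 → fail=2;  out ∅∪∅=∅
  n11('ac'): parent n2 fail=0; on 'c' 0 → fail=14;  out ∅∪∅=∅
  n15('cd'): parent n14 fail=0; on 'd' 0 → fail=1;  out {4}∪{0}={0,4}
  n16('ad'): parent n2 fail=0; on 'd' 0 → fail=1;  out {5}∪{0}={0,5}
  n4('aab'): parent n3 fail=2; on 'b' 2→0 → fail=0;  out ∅∪∅=∅
  n9('dab'): parent n8 fail=2; on 'b' 2→0 → fail=0;  out {6}∪∅={6}
  n12('acc'): parent n11 fail=14; on 'c' 14→0 → fail=14;  out ∅∪∅=∅
  n5('aabd'): parent n4 fail=0; on 'd' 0 → fail=1;  out ∅∪{0}={0}
  n10('dabc'): parent n9 fail=0; on 'c' 0 → fail=14;  out {2}∪∅={2}
  n13('accd'): parent n12 fail=14; on 'd' 14 → fail=15;  out {3}∪{0,4}={0,3,4}
  n6('aabda'): parent n5 fail=1; on 'a' 1 → fail=8;  out ∅∪∅=∅
  n7('aabdab'): parent n6 fail=8; on 'b' 8 → fail=9;  out {1}∪{6}={1,6}

Run:
pos 0 'a': at 2
pos 1 'a': at 3
pos 2 'b': at 4
pos 3 'd': at 5  emit P0@[3:3]
pos 4 'a': at 6
pos 5 'b': at 7  emit P1@[0:5],P6@[3:5]
pos 6 'a': at 2 (fail-walked)
pos 7 'a': at 3
pos 8 'a': at 3 (fail-walked)
pos 9 'b': at 4
pos 10 'd': at 5  emit P0@[10:10]
pos 11 'a': at 6
pos 12 'b': at 7  emit P1@[7:12],P6@[10:12]
pos 13 'a': at 2 (fail-walked)
pos 14 'd': at 16  emit P0@[14:14],P5@[13:14]
pos 15 'a': at 8 (fail-walked)
pos 16 'b': at 9  emit P6@[14:16]
pos 17 'a': at 2 (fail-walked)
pos 18 'd': at 16  emit P0@[18:18],P5@[17:18]
pos 19 'a': at 8 (fail-walked)
pos 20 'c': at 11 (fail-walked)
pos 21 'c': at 12
pos 22 'd': at 13  emit P0@[22:22],P3@[19:22],P4@[21:22]
pos 23 'a': at 8 (fail-walked)
pos 24 'd': at 16 (fail-walked)  emit P0@[24:24],P5@[23:24]
pos 25 'b': at 0 (fail-walked)
pos 26 'd': at 1  emit P0@[26:26]
pos 27 'd': at 1 (fail-walked)  emit P0@[27:27]
pos 28 'd': at 1 (fail-walked)  emit P0@[28:28]
pos 29 'c': at 14 (fail-walked)
pos 30 'c': at 14 (fail-walked)
pos 31 'c': at 14 (fail-walked)
pos 32 'd': at 15  emit P0@[32:32],P4@[31:32]
pos 33 'c': at 14 (fail-walked)
pos 34 'a': at 2 (fail-walked)
pos 35 'b': at 0 (fail-walked)
pos 36 'c': at 14
pos 37 'd': at 15  emit P0@[37:37],P4@[36:37]
pos 38 'a': at 8 (fail-walked)
pos 39 'd': at 16 (fail-walked)  emit P0@[39:39],P5@[38:39]
pos 40 'd': at 1 (fail-walked)  emit P0@[40:40]
pos 41 'd': at 1 (fail-walked)  emit P0@[41:41]
pos 42 'c': at 14 (fail-walked)
pos 43 'a': at 2 (fail-walked)
pos 44 'c': at 11
pos 45 'c': at 12
pos 46 'd': at 13  emit P0@[46:46],P3@[43:46],P4@[45:46]
pos 47 'b': at 0 (fail-walked)
pos 48 'c': at 14
pos 49 'a': at 2 (fail-walked)
pos 50 'a': at 3
pos 51 'b': at 4
pos 52 'd': at 5  emit P0@[52:52]
pos 53 'a': at 6
pos 54 'b': at 7  emit P1@[49:54],P6@[52:54]
pos 55 'a': at 2 (fail-walked)
pos 56 'a': at 3

Result: [[3,0],[5,1],[5,6],[10,0],[12,1],[12,6],[14,0],[14,5],[16,6],[18,0],[18,5],[22,0],[22,3],[22,4],[24,0],[24,5],[26,0],[27,0],[28,0],[32,0],[32,4],[37,0],[37,4],[39,0],[39,5],[40,0],[41,0],[46,0],[46,3],[46,4],[52,0],[54,1],[54,6]]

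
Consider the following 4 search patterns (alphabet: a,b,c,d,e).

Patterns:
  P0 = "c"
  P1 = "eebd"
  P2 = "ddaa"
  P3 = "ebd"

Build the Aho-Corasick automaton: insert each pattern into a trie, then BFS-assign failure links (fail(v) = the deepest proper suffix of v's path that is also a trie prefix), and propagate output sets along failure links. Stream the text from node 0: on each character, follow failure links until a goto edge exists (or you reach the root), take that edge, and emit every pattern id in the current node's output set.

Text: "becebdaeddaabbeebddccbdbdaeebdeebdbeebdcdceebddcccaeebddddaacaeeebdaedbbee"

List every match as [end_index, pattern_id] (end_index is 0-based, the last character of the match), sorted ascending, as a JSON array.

Build:
Trie (insert patterns):
  n0 'ε': c→1 d→6 e→2
  n1 'c': ·  [P0 ends]
  n2 'e': b→10 e→3
  n3 'ee': b→4
  n4 'eeb': d→5
  n5 'eebd': ·  [P1 ends]
  n6 'd': d→7
  n7 'dd': a→8
  n8 'dda': a→9
  n9 'ddaa': ·  [P2 ends]
  n10 'eb': d→11
  n11 'ebd': ·  [P3 ends]

BFS fail/out derivation:
  n1('c'): parent n0 fail=0; on 'c' 0 → fail=0;  out {0}∪∅={0}
  n2('e'): parent n0 fail=0; on 'e' 0 → fail=0;  out ∅∪∅=∅
  n6('d'): parent n0 fail=0; on 'd' 0 → fail=0;  out ∅∪∅=∅
  n3('ee'): parent n2 fail=0; on 'e' 0 → fail=2;  out ∅∪∅=∅
  n7('dd'): parent n6 fail=0; on 'd' 0 → fail=6;  out ∅∪∅=∅
  n10('eb'): parent n2 fail=0; on 'b' 0 → fail=0;  out ∅∪∅=∅
  n4('eeb'): parent n3 fail=2; on 'b' 2 → fail=10;  out ∅∪∅=∅
  n8('dda'): parent n7 fail=6; on 'a' 6→0 → fail=0;  out ∅∪∅=∅
  n11('ebd'): parent n10 fail=0; on 'd' 0 → fail=6;  out {3}∪∅={3}
  n5('eebd'): parent n4 fail=10; on 'd' 10 → fail=11;  out {1}∪{3}={1,3}
  n9('ddaa'): parent n8 fail=0; on 'a' 0 → fail=0;  out {2}∪∅={2}

Text stream:
pos 0 'b': at 0
pos 1 'e': at 2
pos 2 'c': at 1 (fail-walked)  emit P0@[2:2]
pos 3 'e': at 2 (fail-walked)
pos 4 'b': at 10
pos 5 'd': at 11  emit P3@[3:5]
pos 6 'a': at 0 (fail-walked)
pos 7 'e': at 2
pos 8 'd': at 6 (fail-walked)
pos 9 'd': at 7
pos 10 'a': at 8
pos 11 'a': at 9  emit P2@[8:11]
pos 12 'b': at 0 (fail-walked)
pos 13 'b': at 0
pos 14 'e': at 2
pos 15 'e': at 3
pos 16 'b': at 4
pos 17 'd': at 5  emit P1@[14:17],P3@[15:17]
pos 18 'd': at 7 (fail-walked)
pos 19 'c': at 1 (fail-walked)  emit P0@[19:19]
pos 20 'c': at 1 (fail-walked)  emit P0@[20:20]
pos 21 'b': at 0 (fail-walked)
pos 22 'd': at 6
pos 23 'b': at 0 (fail-walked)
pos 24 'd': at 6
pos 25 'a': at 0 (fail-walked)
pos 26 'e': at 2
pos 27 'e': at 3
pos 28 'b': at 4
pos 29 'd': at 5  emit P1@[26:29],P3@[27:29]
pos 30 'e': at 2 (fail-walked)
pos 31 'e': at 3
pos 32 'b': at 4
pos 33 'd': at 5  emit P1@[30:33],P3@[31:33]
pos 34 'b': at 0 (fail-walked)
pos 35 'e': at 2
pos 36 'e': at 3
pos 37 'b': at 4
pos 38 'd': at 5  emit P1@[35:38],P3@[36:38]
pos 39 'c': at 1 (fail-walked)  emit P0@[39:39]
pos 40 'd': at 6 (fail-walked)
pos 41 'c': at 1 (fail-walked)  emit P0@[41:41]
pos 42 'e': at 2 (fail-walked)
pos 43 'e': at 3
pos 44 'b': at 4
pos 45 'd': at 5  emit P1@[42:45],P3@[43:45]
pos 46 'd': at 7 (fail-walked)
pos 47 'c': at 1 (fail-walked)  emit P0@[47:47]
pos 48 'c': at 1 (fail-walked)  emit P0@[48:48]
pos 49 'c': at 1 (fail-walked)  emit P0@[49:49]
pos 50 'a': at 0 (fail-walked)
pos 51 'e': at 2
pos 52 'e': at 3
pos 53 'b': at 4
pos 54 'd': at 5  emit P1@[51:54],P3@[52:54]
pos 55 'd': at 7 (fail-walked)
pos 56 'd': at 7 (fail-walked)
pos 57 'd': at 7 (fail-walked)
pos 58 'a': at 8
pos 59 'a': at 9  emit P2@[56:59]
pos 60 'c': at 1 (fail-walked)  emit P0@[60:60]
pos 61 'a': at 0 (fail-walked)
pos 62 'e': at 2
pos 63 'e': at 3
pos 64 'e': at 3 (fail-walked)
pos 65 'b': at 4
pos 66 'd': at 5  emit P1@[63:66],P3@[64:66]
pos 67 'a': at 0 (fail-walked)
pos 68 'e': at 2
pos 69 'd': at 6 (fail-walked)
pos 70 'b': at 0 (fail-walked)
pos 71 'b': at 0
pos 72 'e': at 2
pos 73 'e': at 3

Matches: [[2,0],[5,3],[11,2],[17,1],[17,3],[19,0],[20,0],[29,1],[29,3],[33,1],[33,3],[38,1],[38,3],[39,0],[41,0],[45,1],[45,3],[47,0],[48,0],[49,0],[54,1],[54,3],[59,2],[60,0],[66,1],[66,3]]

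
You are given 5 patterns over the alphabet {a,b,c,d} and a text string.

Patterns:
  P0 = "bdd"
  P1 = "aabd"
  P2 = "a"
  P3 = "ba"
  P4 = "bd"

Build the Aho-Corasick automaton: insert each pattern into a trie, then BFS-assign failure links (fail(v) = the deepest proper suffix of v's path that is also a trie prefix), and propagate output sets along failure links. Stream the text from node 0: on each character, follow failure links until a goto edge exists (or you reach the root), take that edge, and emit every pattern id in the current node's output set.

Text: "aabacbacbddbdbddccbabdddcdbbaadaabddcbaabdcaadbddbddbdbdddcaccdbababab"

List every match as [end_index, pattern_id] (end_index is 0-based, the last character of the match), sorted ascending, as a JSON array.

Build automaton:
Trie (insert patterns):
  n0 'ε': a→4 b→1
  n1 'b': a→8 d→2
  n2 'bd': d→3  [P4 ends]
  n3 'bdd': ·  [P0 ends]
  n4 'a': a→5  [P2 ends]
  n5 'aa': b→6
  n6 'aab': d→7
  n7 'aabd': ·  [P1 ends]
  n8 'ba': ·  [P3 ends]

BFS fail/out derivation:
  fail(1) 'b': from fail(0)=0 chase 'b': 0 ⇒ 0;  out=∅∪out(0)=∅
  fail(4) 'a': from fail(0)=0 chase 'a': 0 ⇒ 0;  out={2}∪out(0)={2}
  fail(2) 'bd': from fail(1)=0 chase 'd': 0 ⇒ 0;  out={4}∪out(0)={4}
  fail(5) 'aa': from fail(4)=0 chase 'a': 0 ⇒ 4;  out=∅∪out(4)={2}
  fail(8) 'ba': from fail(1)=0 chase 'a': 0 ⇒ 4;  out={3}∪out(4)={2,3}
  fail(3) 'bdd': from fail(2)=0 chase 'd': 0 ⇒ 0;  out={0}∪out(0)={0}
  fail(6) 'aab': from fail(5)=4 chase 'b': 4→0 ⇒ 1;  out=∅∪out(1)=∅
  fail(7) 'aabd': from fail(6)=1 chase 'd': 1 ⇒ 2;  out={1}∪out(2)={1,4}

Run:
[0] read 'a'  n0⇒n4  → match P2@[0:0]
[1] read 'a'  n4⇒n5  → match P2@[1:1]
[2] read 'b'  n5⇒n6
[3] read 'a'  n6⇒n8 ·f  → match P2@[3:3],P3@[2:3]
[4] read 'c'  n8⇒n0 ·f
[5] read 'b'  n0⇒n1
[6] read 'a'  n1⇒n8  → match P2@[6:6],P3@[5:6]
[7] read 'c'  n8⇒n0 ·f
[8] read 'b'  n0⇒n1
[9] read 'd'  n1⇒n2  → match P4@[8:9]
[10] read 'd'  n2⇒n3  → match P0@[8:10]
[11] read 'b'  n3⇒n1 ·f
[12] read 'd'  n1⇒n2  → match P4@[11:12]
[13] read 'b'  n2⇒n1 ·f
[14] read 'd'  n1⇒n2  → match P4@[13:14]
[15] read 'd'  n2⇒n3  → match P0@[13:15]
[16] read 'c'  n3⇒n0 ·f
[17] read 'c'  n0⇒n0
[18] read 'b'  n0⇒n1
[19] read 'a'  n1⇒n8  → match P2@[19:19],P3@[18:19]
[20] read 'b'  n8⇒n1 ·f
[21] read 'd'  n1⇒n2  → match P4@[20:21]
[22] read 'd'  n2⇒n3  → match P0@[20:22]
[23] read 'd'  n3⇒n0 ·f
[24] read 'c'  n0⇒n0
[25] read 'd'  n0⇒n0
[26] read 'b'  n0⇒n1
[27] read 'b'  n1⇒n1 ·f
[28] read 'a'  n1⇒n8  → match P2@[28:28],P3@[27:28]
[29] read 'a'  n8⇒n5 ·f  → match P2@[29:29]
[30] read 'd'  n5⇒n0 ·f
[31] read 'a'  n0⇒n4  → match P2@[31:31]
[32] read 'a'  n4⇒n5  → match P2@[32:32]
[33] read 'b'  n5⇒n6
[34] read 'd'  n6⇒n7  → match P1@[31:34],P4@[33:34]
[35] read 'd'  n7⇒n3 ·f  → match P0@[33:35]
[36] read 'c'  n3⇒n0 ·f
[37] read 'b'  n0⇒n1
[38] read 'a'  n1⇒n8  → match P2@[38:38],P3@[37:38]
[39] read 'a'  n8⇒n5 ·f  → match P2@[39:39]
[40] read 'b'  n5⇒n6
[41] read 'd'  n6⇒n7  → match P1@[38:41],P4@[40:41]
[42] read 'c'  n7⇒n0 ·f
[43] read 'a'  n0⇒n4  → match P2@[43:43]
[44] read 'a'  n4⇒n5  → match P2@[44:44]
[45] read 'd'  n5⇒n0 ·f
[46] read 'b'  n0⇒n1
[47] read 'd'  n1⇒n2  → match P4@[46:47]
[48] read 'd'  n2⇒n3  → match P0@[46:48]
[49] read 'b'  n3⇒n1 ·f
[50] read 'd'  n1⇒n2  → match P4@[49:50]
[51] read 'd'  n2⇒n3  → match P0@[49:51]
[52] read 'b'  n3⇒n1 ·f
[53] read 'd'  n1⇒n2  → match P4@[52:53]
[54] read 'b'  n2⇒n1 ·f
[55] read 'd'  n1⇒n2  → match P4@[54:55]
[56] read 'd'  n2⇒n3  → match P0@[54:56]
[57] read 'd'  n3⇒n0 ·f
[58] read 'c'  n0⇒n0
[59] read 'a'  n0⇒n4  → match P2@[59:59]
[60] read 'c'  n4⇒n0 ·f
[61] read 'c'  n0⇒n0
[62] read 'd'  n0⇒n0
[63] read 'b'  n0⇒n1
[64] read 'a'  n1⇒n8  → match P2@[64:64],P3@[63:64]
[65] read 'b'  n8⇒n1 ·f
[66] read 'a'  n1⇒n8  → match P2@[66:66],P3@[65:66]
[67] read 'b'  n8⇒n1 ·f
[68] read 'a'  n1⇒n8  → match P2@[68:68],P3@[67:68]
[69] read 'b'  n8⇒n1 ·f

Matches: [[0,2],[1,2],[3,2],[3,3],[6,2],[6,3],[9,4],[10,0],[12,4],[14,4],[15,0],[19,2],[19,3],[21,4],[22,0],[28,2],[28,3],[29,2],[31,2],[32,2],[34,1],[34,4],[35,0],[38,2],[38,3],[39,2],[41,1],[41,4],[43,2],[44,2],[47,4],[48,0],[50,4],[51,0],[53,4],[55,4],[56,0],[59,2],[64,2],[64,3],[66,2],[66,3],[68,2],[68,3]]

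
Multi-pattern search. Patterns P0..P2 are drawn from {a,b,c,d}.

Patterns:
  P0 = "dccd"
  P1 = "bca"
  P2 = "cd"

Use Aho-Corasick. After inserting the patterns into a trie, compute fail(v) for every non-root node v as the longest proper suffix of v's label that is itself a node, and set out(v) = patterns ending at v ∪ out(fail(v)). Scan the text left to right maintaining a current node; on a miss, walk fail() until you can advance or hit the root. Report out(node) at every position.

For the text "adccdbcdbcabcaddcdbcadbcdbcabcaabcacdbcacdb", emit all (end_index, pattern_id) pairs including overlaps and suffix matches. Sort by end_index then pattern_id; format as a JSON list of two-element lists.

Construct AC machine:
Trie nodes:
  n0 'ε': b→5 c→8 d→1
  n1 'd': c→2
  n2 'dc': c→3
  n3 'dcc': d→4
  n4 'dccd': ·  [P0 ends]
  n5 'b': c→6
  n6 'bc': a→7
  n7 'bca': ·  [P1 ends]
  n8 'c': d→9
  n9 'cd': ·  [P2 ends]

BFS fail/out derivation:
  fail(1) 'd': from fail(0)=0 chase 'd': 0 ⇒ 0;  out=∅∪out(0)=∅
  fail(5) 'b': from fail(0)=0 chase 'b': 0 ⇒ 0;  out=∅∪out(0)=∅
  fail(8) 'c': from fail(0)=0 chase 'c': 0 ⇒ 0;  out=∅∪out(0)=∅
  fail(2) 'dc': from fail(1)=0 chase 'c': 0 ⇒ 8;  out=∅∪out(8)=∅
  fail(6) 'bc': from fail(5)=0 chase 'c': 0 ⇒ 8;  out=∅∪out(8)=∅
  fail(9) 'cd': from fail(8)=0 chase 'd': 0 ⇒ 1;  out={2}∪out(1)={2}
  fail(3) 'dcc': from fail(2)=8 chase 'c': 8→0 ⇒ 8;  out=∅∪out(8)=∅
  fail(7) 'bca': from fail(6)=8 chase 'a': 8→0 ⇒ 0;  out={1}∪out(0)={1}
  fail(4) 'dccd': from fail(3)=8 chase 'd': 8 ⇒ 9;  out={0}∪out(9)={0,2}

Scan:
[0] read 'a'  n0⇒n0
[1] read 'd'  n0⇒n1
[2] read 'c'  n1⇒n2
[3] read 'c'  n2⇒n3
[4] read 'd'  n3⇒n4  emit P0@[1:4],P2@[3:4]
[5] read 'b'  n4⇒n5 (fail-walked)
[6] read 'c'  n5⇒n6
[7] read 'd'  n6⇒n9 (fail-walked)  emit P2@[6:7]
[8] read 'b'  n9⇒n5 (fail-walked)
[9] read 'c'  n5⇒n6
[10] read 'a'  n6⇒n7  emit P1@[8:10]
[11] read 'b'  n7⇒n5 (fail-walked)
[12] read 'c'  n5⇒n6
[13] read 'a'  n6⇒n7  emit P1@[11:13]
[14] read 'd'  n7⇒n1 (fail-walked)
[15] read 'd'  n1⇒n1 (fail-walked)
[16] read 'c'  n1⇒n2
[17] read 'd'  n2⇒n9 (fail-walked)  emit P2@[16:17]
[18] read 'b'  n9⇒n5 (fail-walked)
[19] read 'c'  n5⇒n6
[20] read 'a'  n6⇒n7  emit P1@[18:20]
[21] read 'd'  n7⇒n1 (fail-walked)
[22] read 'b'  n1⇒n5 (fail-walked)
[23] read 'c'  n5⇒n6
[24] read 'd'  n6⇒n9 (fail-walked)  emit P2@[23:24]
[25] read 'b'  n9⇒n5 (fail-walked)
[26] read 'c'  n5⇒n6
[27] read 'a'  n6⇒n7  emit P1@[25:27]
[28] read 'b'  n7⇒n5 (fail-walked)
[29] read 'c'  n5⇒n6
[30] read 'a'  n6⇒n7  emit P1@[28:30]
[31] read 'a'  n7⇒n0 (fail-walked)
[32] read 'b'  n0⇒n5
[33] read 'c'  n5⇒n6
[34] read 'a'  n6⇒n7  emit P1@[32:34]
[35] read 'c'  n7⇒n8 (fail-walked)
[36] read 'd'  n8⇒n9  emit P2@[35:36]
[37] read 'b'  n9⇒n5 (fail-walked)
[38] read 'c'  n5⇒n6
[39] read 'a'  n6⇒n7  emit P1@[37:39]
[40] read 'c'  n7⇒n8 (fail-walked)
[41] read 'd'  n8⇒n9  emit P2@[40:41]
[42] read 'b'  n9⇒n5 (fail-walked)

All matches (sorted): [[4,0],[4,2],[7,2],[10,1],[13,1],[17,2],[20,1],[24,2],[27,1],[30,1],[34,1],[36,2],[39,1],[41,2]]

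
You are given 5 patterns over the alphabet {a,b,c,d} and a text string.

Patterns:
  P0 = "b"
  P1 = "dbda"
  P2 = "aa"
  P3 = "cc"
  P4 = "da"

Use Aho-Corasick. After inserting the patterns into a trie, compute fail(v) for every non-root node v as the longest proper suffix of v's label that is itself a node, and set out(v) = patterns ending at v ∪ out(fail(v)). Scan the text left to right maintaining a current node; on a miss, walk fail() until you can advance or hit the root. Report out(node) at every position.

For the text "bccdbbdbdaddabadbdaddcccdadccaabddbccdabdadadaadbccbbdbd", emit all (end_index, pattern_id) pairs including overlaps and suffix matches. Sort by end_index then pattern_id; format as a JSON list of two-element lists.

Build automaton:
Trie nodes:
  n0 'ε': a→6 b→1 c→8 d→2
  n1 'b': ·  [P0 ends]
  n2 'd': a→10 b→3
  n3 'db': d→4
  n4 'dbd': a→5
  n5 'dbda': ·  [P1 ends]
  n6 'a': a→7
  n7 'aa': ·  [P2 ends]
  n8 'c': c→9
  n9 'cc': ·  [P3 ends]
  n10 'da': ·  [P4 ends]

BFS fail/out derivation:
  fail(1) 'b': from fail(0)=0 chase 'b': 0 ⇒ 0;  out={0}∪out(0)={0}
  fail(2) 'd': from fail(0)=0 chase 'd': 0 ⇒ 0;  out=∅∪out(0)=∅
  fail(6) 'a': from fail(0)=0 chase 'a': 0 ⇒ 0;  out=∅∪out(0)=∅
  fail(8) 'c': from fail(0)=0 chase 'c': 0 ⇒ 0;  out=∅∪out(0)=∅
  fail(3) 'db': from fail(2)=0 chase 'b': 0 ⇒ 1;  out=∅∪out(1)={0}
  fail(7) 'aa': from fail(6)=0 chase 'a': 0 ⇒ 6;  out={2}∪out(6)={2}
  fail(9) 'cc': from fail(8)=0 chase 'c': 0 ⇒ 8;  out={3}∪out(8)={3}
  fail(10) 'da': from fail(2)=0 chase 'a': 0 ⇒ 6;  out={4}∪out(6)={4}
  fail(4) 'dbd': from fail(3)=1 chase 'd': 1→0 ⇒ 2;  out=∅∪out(2)=∅
  fail(5) 'dbda': from fail(4)=2 chase 'a': 2 ⇒ 10;  out={1}∪out(10)={1,4}

Scan:
i=0 'b': node 0→1  ** P0@[0:0]
i=1 'c': node 1→8 ·f
i=2 'c': node 8→9  ** P3@[1:2]
i=3 'd': node 9→2 ·f
i=4 'b': node 2→3  ** P0@[4:4]
i=5 'b': node 3→1 ·f  ** P0@[5:5]
i=6 'd': node 1→2 ·f
i=7 'b': node 2→3  ** P0@[7:7]
i=8 'd': node 3→4
i=9 'a': node 4→5  ** P1@[6:9],P4@[8:9]
i=10 'd': node 5→2 ·f
i=11 'd': node 2→2 ·f
i=12 'a': node 2→10  ** P4@[11:12]
i=13 'b': node 10→1 ·f  ** P0@[13:13]
i=14 'a': node 1→6 ·f
i=15 'd': node 6→2 ·f
i=16 'b': node 2→3  ** P0@[16:16]
i=17 'd': node 3→4
i=18 'a': node 4→5  ** P1@[15:18],P4@[17:18]
i=19 'd': node 5→2 ·f
i=20 'd': node 2→2 ·f
i=21 'c': node 2→8 ·f
i=22 'c': node 8→9  ** P3@[21:22]
i=23 'c': node 9→9 ·f  ** P3@[22:23]
i=24 'd': node 9→2 ·f
i=25 'a': node 2→10  ** P4@[24:25]
i=26 'd': node 10→2 ·f
i=27 'c': node 2→8 ·f
i=28 'c': node 8→9  ** P3@[27:28]
i=29 'a': node 9→6 ·f
i=30 'a': node 6→7  ** P2@[29:30]
i=31 'b': node 7→1 ·f  ** P0@[31:31]
i=32 'd': node 1→2 ·f
i=33 'd': node 2→2 ·f
i=34 'b': node 2→3  ** P0@[34:34]
i=35 'c': node 3→8 ·f
i=36 'c': node 8→9  ** P3@[35:36]
i=37 'd': node 9→2 ·f
i=38 'a': node 2→10  ** P4@[37:38]
i=39 'b': node 10→1 ·f  ** P0@[39:39]
i=40 'd': node 1→2 ·f
i=41 'a': node 2→10  ** P4@[40:41]
i=42 'd': node 10→2 ·f
i=43 'a': node 2→10  ** P4@[42:43]
i=44 'd': node 10→2 ·f
i=45 'a': node 2→10  ** P4@[44:45]
i=46 'a': node 10→7 ·f  ** P2@[45:46]
i=47 'd': node 7→2 ·f
i=48 'b': node 2→3  ** P0@[48:48]
i=49 'c': node 3→8 ·f
i=50 'c': node 8→9  ** P3@[49:50]
i=51 'b': node 9→1 ·f  ** P0@[51:51]
i=52 'b': node 1→1 ·f  ** P0@[52:52]
i=53 'd': node 1→2 ·f
i=54 'b': node 2→3  ** P0@[54:54]
i=55 'd': node 3→4

Result: [[0,0],[2,3],[4,0],[5,0],[7,0],[9,1],[9,4],[12,4],[13,0],[16,0],[18,1],[18,4],[22,3],[23,3],[25,4],[28,3],[30,2],[31,0],[34,0],[36,3],[38,4],[39,0],[41,4],[43,4],[45,4],[46,2],[48,0],[50,3],[51,0],[52,0],[54,0]]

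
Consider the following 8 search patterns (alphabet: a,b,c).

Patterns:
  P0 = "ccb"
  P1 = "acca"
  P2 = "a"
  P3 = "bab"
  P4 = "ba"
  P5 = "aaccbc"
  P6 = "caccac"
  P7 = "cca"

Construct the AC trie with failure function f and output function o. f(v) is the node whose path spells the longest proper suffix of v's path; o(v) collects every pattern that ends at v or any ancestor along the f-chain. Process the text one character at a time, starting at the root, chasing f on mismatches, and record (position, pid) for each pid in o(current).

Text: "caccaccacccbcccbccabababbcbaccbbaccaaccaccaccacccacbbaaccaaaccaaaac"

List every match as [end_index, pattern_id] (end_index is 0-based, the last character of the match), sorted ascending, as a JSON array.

Build:
Trie nodes:
  n0 'ε': a→4 b→8 c→1
  n1 'c': a→16 c→2
  n2 'cc': a→21 b→3
  n3 'ccb': ·  ←P0
  n4 'a': a→11 c→5  ←P2
  n5 'ac': c→6
  n6 'acc': a→7
  n7 'acca': ·  ←P1
  n8 'b': a→9
  n9 'ba': b→10  ←P4
  n10 'bab': ·  ←P3
  n11 'aa': c→12
  n12 'aac': c→13
  n13 'aacc': b→14
  n14 'aaccb': c→15
  n15 'aaccbc': ·  ←P5
  n16 'ca': c→17
  n17 'cac': c→18
  n18 'cacc': a→19
  n19 'cacca': c→20
  n20 'caccac': ·  ←P6
  n21 'cca': ·  ←P7

BFS fail/out derivation:
  fail(1) 'c': from fail(0)=0 chase 'c': 0 ⇒ 0;  out=∅∪out(0)=∅
  fail(4) 'a': from fail(0)=0 chase 'a': 0 ⇒ 0;  out={2}∪out(0)={2}
  fail(8) 'b': from fail(0)=0 chase 'b': 0 ⇒ 0;  out=∅∪out(0)=∅
  fail(2) 'cc': from fail(1)=0 chase 'c': 0 ⇒ 1;  out=∅∪out(1)=∅
  fail(5) 'ac': from fail(4)=0 chase 'c': 0 ⇒ 1;  out=∅∪out(1)=∅
  fail(9) 'ba': from fail(8)=0 chase 'a': 0 ⇒ 4;  out={4}∪out(4)={2,4}
  fail(11) 'aa': from fail(4)=0 chase 'a': 0 ⇒ 4;  out=∅∪out(4)={2}
  fail(16) 'ca': from fail(1)=0 chase 'a': 0 ⇒ 4;  out=∅∪out(4)={2}
  fail(3) 'ccb': from fail(2)=1 chase 'b': 1→0 ⇒ 8;  out={0}∪out(8)={0}
  fail(6) 'acc': from fail(5)=1 chase 'c': 1 ⇒ 2;  out=∅∪out(2)=∅
  fail(10) 'bab': from fail(9)=4 chase 'b': 4→0 ⇒ 8;  out={3}∪out(8)={3}
  fail(12) 'aac': from fail(11)=4 chase 'c': 4 ⇒ 5;  out=∅∪out(5)=∅
  fail(17) 'cac': from fail(16)=4 chase 'c': 4 ⇒ 5;  out=∅∪out(5)=∅
  fail(21) 'cca': from fail(2)=1 chase 'a': 1 ⇒ 16;  out={7}∪out(16)={2,7}
  fail(7) 'acca': from fail(6)=2 chase 'a': 2 ⇒ 21;  out={1}∪out(21)={1,2,7}
  fail(13) 'aacc': from fail(12)=5 chase 'c': 5 ⇒ 6;  out=∅∪out(6)=∅
  fail(18) 'cacc': from fail(17)=5 chase 'c': 5 ⇒ 6;  out=∅∪out(6)=∅
  fail(14) 'aaccb': from fail(13)=6 chase 'b': 6→2 ⇒ 3;  out=∅∪out(3)={0}
  fail(19) 'cacca': from fail(18)=6 chase 'a': 6 ⇒ 7;  out=∅∪out(7)={1,2,7}
  fail(15) 'aaccbc': from fail(14)=3 chase 'c': 3→8→0 ⇒ 1;  out={5}∪out(1)={5}
  fail(20) 'caccac': from fail(19)=7 chase 'c': 7→21→16 ⇒ 17;  out={6}∪out(17)={6}

Scan:
pos 0 'c': at 1
pos 1 'a': at 16  emit P2@[1:1]
pos 2 'c': at 17
pos 3 'c': at 18
pos 4 'a': at 19  emit P1@[1:4],P2@[4:4],P7@[2:4]
pos 5 'c': at 20  emit P6@[0:5]
pos 6 'c': at 18 ·f
pos 7 'a': at 19  emit P1@[4:7],P2@[7:7],P7@[5:7]
pos 8 'c': at 20  emit P6@[3:8]
pos 9 'c': at 18 ·f
pos 10 'c': at 2 ·f
pos 11 'b': at 3  emit P0@[9:11]
pos 12 'c': at 1 ·f
pos 13 'c': at 2
pos 14 'c': at 2 ·f
pos 15 'b': at 3  emit P0@[13:15]
pos 16 'c': at 1 ·f
pos 17 'c': at 2
pos 18 'a': at 21  emit P2@[18:18],P7@[16:18]
pos 19 'b': at 8 ·f
pos 20 'a': at 9  emit P2@[20:20],P4@[19:20]
pos 21 'b': at 10  emit P3@[19:21]
pos 22 'a': at 9 ·f  emit P2@[22:22],P4@[21:22]
pos 23 'b': at 10  emit P3@[21:23]
pos 24 'b': at 8 ·f
pos 25 'c': at 1 ·f
pos 26 'b': at 8 ·f
pos 27 'a': at 9  emit P2@[27:27],P4@[26:27]
pos 28 'c': at 5 ·f
pos 29 'c': at 6
pos 30 'b': at 3 ·f  emit P0@[28:30]
pos 31 'b': at 8 ·f
pos 32 'a': at 9  emit P2@[32:32],P4@[31:32]
pos 33 'c': at 5 ·f
pos 34 'c': at 6
pos 35 'a': at 7  emit P1@[32:35],P2@[35:35],P7@[33:35]
pos 36 'a': at 11 ·f  emit P2@[36:36]
pos 37 'c': at 12
pos 38 'c': at 13
pos 39 'a': at 7 ·f  emit P1@[36:39],P2@[39:39],P7@[37:39]
pos 40 'c': at 17 ·f
pos 41 'c': at 18
pos 42 'a': at 19  emit P1@[39:42],P2@[42:42],P7@[40:42]
pos 43 'c': at 20  emit P6@[38:43]
pos 44 'c': at 18 ·f
pos 45 'a': at 19  emit P1@[42:45],P2@[45:45],P7@[43:45]
pos 46 'c': at 20  emit P6@[41:46]
pos 47 'c': at 18 ·f
pos 48 'c': at 2 ·f
pos 49 'a': at 21  emit P2@[49:49],P7@[47:49]
pos 50 'c': at 17 ·f
pos 51 'b': at 8 ·f
pos 52 'b': at 8 ·f
pos 53 'a': at 9  emit P2@[53:53],P4@[52:53]
pos 54 'a': at 11 ·f  emit P2@[54:54]
pos 55 'c': at 12
pos 56 'c': at 13
pos 57 'a': at 7 ·f  emit P1@[54:57],P2@[57:57],P7@[55:57]
pos 58 'a': at 11 ·f  emit P2@[58:58]
pos 59 'a': at 11 ·f  emit P2@[59:59]
pos 60 'c': at 12
pos 61 'c': at 13
pos 62 'a': at 7 ·f  emit P1@[59:62],P2@[62:62],P7@[60:62]
pos 63 'a': at 11 ·f  emit P2@[63:63]
pos 64 'a': at 11 ·f  emit P2@[64:64]
pos 65 'a': at 11 ·f  emit P2@[65:65]
pos 66 'c': at 12

Result: [[1,2],[4,1],[4,2],[4,7],[5,6],[7,1],[7,2],[7,7],[8,6],[11,0],[15,0],[18,2],[18,7],[20,2],[20,4],[21,3],[22,2],[22,4],[23,3],[27,2],[27,4],[30,0],[32,2],[32,4],[35,1],[35,2],[35,7],[36,2],[39,1],[39,2],[39,7],[42,1],[42,2],[42,7],[43,6],[45,1],[45,2],[45,7],[46,6],[49,2],[49,7],[53,2],[53,4],[54,2],[57,1],[57,2],[57,7],[58,2],[59,2],[62,1],[62,2],[62,7],[63,2],[64,2],[65,2]]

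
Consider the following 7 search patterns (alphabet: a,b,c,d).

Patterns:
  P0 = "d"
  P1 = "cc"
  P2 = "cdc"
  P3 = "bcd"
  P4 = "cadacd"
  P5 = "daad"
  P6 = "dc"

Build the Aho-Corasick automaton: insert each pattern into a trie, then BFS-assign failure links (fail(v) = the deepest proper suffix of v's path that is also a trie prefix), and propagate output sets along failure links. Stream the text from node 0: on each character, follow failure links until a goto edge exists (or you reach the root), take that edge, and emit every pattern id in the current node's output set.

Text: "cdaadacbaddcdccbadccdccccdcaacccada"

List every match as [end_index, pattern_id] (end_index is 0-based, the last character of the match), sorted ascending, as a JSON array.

Build automaton:
Trie nodes:
  0='ε' goto b→6 c→2 d→1
  1='d' goto a→14 c→17  [P0 ends]
  2='c' goto a→9 c→3 d→4
  3='cc' goto ·  [P1 ends]
  4='cd' goto c→5
  5='cdc' goto ·  [P2 ends]
  6='b' goto c→7
  7='bc' goto d→8
  8='bcd' goto ·  [P3 ends]
  9='ca' goto d→10
  10='cad' goto a→11
  11='cada' goto c→12
  12='cadac' goto d→13
  13='cadacd' goto ·  [P4 ends]
  14='da' goto a→15
  15='daa' goto d→16
  16='daad' goto ·  [P5 ends]
  17='dc' goto ·  [P6 ends]

Failure links (BFS by depth):
  n1('d'): parent n0 fail=0; on 'd' 0 → fail=0;  out {0}∪∅={0}
  n2('c'): parent n0 fail=0; on 'c' 0 → fail=0;  out ∅∪∅=∅
  n6('b'): parent n0 fail=0; on 'b' 0 → fail=0;  out ∅∪∅=∅
  n3('cc'): parent n2 fail=0; on 'c' 0 → fail=2;  out {1}∪∅={1}
  n4('cd'): parent n2 fail=0; on 'd' 0 → fail=1;  out ∅∪{0}={0}
  n7('bc'): parent n6 fail=0; on 'c' 0 → fail=2;  out ∅∪∅=∅
  n9('ca'): parent n2 fail=0; on 'a' 0 → fail=0;  out ∅∪∅=∅
  n14('da'): parent n1 fail=0; on 'a' 0 → fail=0;  out ∅∪∅=∅
  n17('dc'): parent n1 fail=0; on 'c' 0 → fail=2;  out {6}∪∅={6}
  n5('cdc'): parent n4 fail=1; on 'c' 1 → fail=17;  out {2}∪{6}={2,6}
  n8('bcd'): parent n7 fail=2; on 'd' 2 → fail=4;  out {3}∪{0}={0,3}
  n10('cad'): parent n9 fail=0; on 'd' 0 → fail=1;  out ∅∪{0}={0}
  n15('daa'): parent n14 fail=0; on 'a' 0 → fail=0;  out ∅∪∅=∅
  n11('cada'): parent n10 fail=1; on 'a' 1 → fail=14;  out ∅∪∅=∅
  n16('daad'): parent n15 fail=0; on 'd' 0 → fail=1;  out {5}∪{0}={0,5}
  n12('cadac'): parent n11 fail=14; on 'c' 14→0 → fail=2;  out ∅∪∅=∅
  n13('cadacd'): parent n12 fail=2; on 'd' 2 → fail=4;  out {4}∪{0}={0,4}

Scan:
pos 0 'c': at 2
pos 1 'd': at 4  emit P0@[1:1]
pos 2 'a': at 14 (fail-walked)
pos 3 'a': at 15
pos 4 'd': at 16  emit P0@[4:4],P5@[1:4]
pos 5 'a': at 14 (fail-walked)
pos 6 'c': at 2 (fail-walked)
pos 7 'b': at 6 (fail-walked)
pos 8 'a': at 0 (fail-walked)
pos 9 'd': at 1  emit P0@[9:9]
pos 10 'd': at 1 (fail-walked)  emit P0@[10:10]
pos 11 'c': at 17  emit P6@[10:11]
pos 12 'd': at 4 (fail-walked)  emit P0@[12:12]
pos 13 'c': at 5  emit P2@[11:13],P6@[12:13]
pos 14 'c': at 3 (fail-walked)  emit P1@[13:14]
pos 15 'b': at 6 (fail-walked)
pos 16 'a': at 0 (fail-walked)
pos 17 'd': at 1  emit P0@[17:17]
pos 18 'c': at 17  emit P6@[17:18]
pos 19 'c': at 3 (fail-walked)  emit P1@[18:19]
pos 20 'd': at 4 (fail-walked)  emit P0@[20:20]
pos 21 'c': at 5  emit P2@[19:21],P6@[20:21]
pos 22 'c': at 3 (fail-walked)  emit P1@[21:22]
pos 23 'c': at 3 (fail-walked)  emit P1@[22:23]
pos 24 'c': at 3 (fail-walked)  emit P1@[23:24]
pos 25 'd': at 4 (fail-walked)  emit P0@[25:25]
pos 26 'c': at 5  emit P2@[24:26],P6@[25:26]
pos 27 'a': at 9 (fail-walked)
pos 28 'a': at 0 (fail-walked)
pos 29 'c': at 2
pos 30 'c': at 3  emit P1@[29:30]
pos 31 'c': at 3 (fail-walked)  emit P1@[30:31]
pos 32 'a': at 9 (fail-walked)
pos 33 'd': at 10  emit P0@[33:33]
pos 34 'a': at 11

Result: [[1,0],[4,0],[4,5],[9,0],[10,0],[11,6],[12,0],[13,2],[13,6],[14,1],[17,0],[18,6],[19,1],[20,0],[21,2],[21,6],[22,1],[23,1],[24,1],[25,0],[26,2],[26,6],[30,1],[31,1],[33,0]]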